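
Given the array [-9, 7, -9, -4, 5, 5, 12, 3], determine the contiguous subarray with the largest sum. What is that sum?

Using Kadane's algorithm on [-9, 7, -9, -4, 5, 5, 12, 3]:

Scanning through the array:
Position 1 (value 7): max_ending_here = 7, max_so_far = 7
Position 2 (value -9): max_ending_here = -2, max_so_far = 7
Position 3 (value -4): max_ending_here = -4, max_so_far = 7
Position 4 (value 5): max_ending_here = 5, max_so_far = 7
Position 5 (value 5): max_ending_here = 10, max_so_far = 10
Position 6 (value 12): max_ending_here = 22, max_so_far = 22
Position 7 (value 3): max_ending_here = 25, max_so_far = 25

Maximum subarray: [5, 5, 12, 3]
Maximum sum: 25

The maximum subarray is [5, 5, 12, 3] with sum 25. This subarray runs from index 4 to index 7.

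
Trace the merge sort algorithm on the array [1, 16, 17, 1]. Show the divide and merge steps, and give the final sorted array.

Merge sort trace:

Split: [1, 16, 17, 1] -> [1, 16] and [17, 1]
  Split: [1, 16] -> [1] and [16]
  Merge: [1] + [16] -> [1, 16]
  Split: [17, 1] -> [17] and [1]
  Merge: [17] + [1] -> [1, 17]
Merge: [1, 16] + [1, 17] -> [1, 1, 16, 17]

Final sorted array: [1, 1, 16, 17]

The merge sort proceeds by recursively splitting the array and merging sorted halves.
After all merges, the sorted array is [1, 1, 16, 17].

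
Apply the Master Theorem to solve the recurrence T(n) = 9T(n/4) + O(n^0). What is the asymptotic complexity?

Master Theorem for T(n) = 9T(n/4) + O(n^0):

a = 9, b = 4, c = 0
log_b(a) = log_4(9) = 1.5850

Case 1: c = 0 < log_4(9) = 1.5850
T(n) = O(n^(log_4 9))

For T(n) = 9T(n/4) + O(n^0): log_4(9) = 1.5850. This is Case 1 of the Master Theorem (c < log_b(a), work dominated by leaves), giving O(n^(log_4 9)).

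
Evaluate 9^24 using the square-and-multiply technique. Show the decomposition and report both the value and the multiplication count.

Computing 9^24 by squaring (build up from 9^1; each line after the first costs one multiplication):

9^1 = 9
9^2 = (9^1)^2 = 9^2 = 81
9^3 = 9 * 9^2 = 9 * 81 = 729
9^6 = (9^3)^2 = 729^2 = 531441
9^12 = (9^6)^2 = 531441^2 = 282429536481
9^24 = (9^12)^2 = 282429536481^2 = 79766443076872509863361

Result: 79766443076872509863361
Multiplications needed: 5 (5 lines after 9^1)

9^24 = 79766443076872509863361. Using exponentiation by squaring, this requires 5 multiplications. The key idea: if the exponent is even, square the half-power; if odd, multiply by the base once.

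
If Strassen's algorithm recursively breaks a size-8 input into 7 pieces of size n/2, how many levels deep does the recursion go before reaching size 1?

For divide and conquer with division factor 2:

Problem sizes at each level:
Level 0: 8
Level 1: 4
Level 2: 2
Level 3: 1

The root is level 0 and the size-1 base case is level 3 (the tree spans levels 0 through 3, i.e. 4 levels counting the root), so the depth is the number of divisions: log_2(8) = 3

The recursion tree depth is log_2(8) = 3. At each level, the problem size is divided by 2, so it takes 3 divisions to reduce to a base case of size 1. The algorithm makes 7 recursive calls at each level.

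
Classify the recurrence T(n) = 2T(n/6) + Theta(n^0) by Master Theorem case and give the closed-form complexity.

Master Theorem for T(n) = 2T(n/6) + O(n^0):

a = 2, b = 6, c = 0
log_b(a) = log_6(2) = 0.3869

Case 1: c = 0 < log_6(2) = 0.3869
T(n) = O(n^(log_6 2))

For T(n) = 2T(n/6) + O(n^0): log_6(2) = 0.3869. This is Case 1 of the Master Theorem (c < log_b(a), work dominated by leaves), giving O(n^(log_6 2)).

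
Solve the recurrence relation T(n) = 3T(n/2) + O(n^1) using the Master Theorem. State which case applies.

Master Theorem for T(n) = 3T(n/2) + O(n^1):

a = 3, b = 2, c = 1
log_b(a) = log_2(3) = 1.5850

Case 1: c = 1 < log_2(3) = 1.5850
T(n) = O(n^(log_2 3))

For T(n) = 3T(n/2) + O(n^1): log_2(3) = 1.5850. This is Case 1 of the Master Theorem (c < log_b(a), work dominated by leaves), giving O(n^(log_2 3)).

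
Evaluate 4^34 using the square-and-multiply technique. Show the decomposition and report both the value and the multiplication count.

Computing 4^34 by squaring (build up from 4^1; each line after the first costs one multiplication):

4^1 = 4
4^2 = (4^1)^2 = 4^2 = 16
4^4 = (4^2)^2 = 16^2 = 256
4^8 = (4^4)^2 = 256^2 = 65536
4^16 = (4^8)^2 = 65536^2 = 4294967296
4^17 = 4 * 4^16 = 4 * 4294967296 = 17179869184
4^34 = (4^17)^2 = 17179869184^2 = 295147905179352825856

Result: 295147905179352825856
Multiplications needed: 6 (6 lines after 4^1)

4^34 = 295147905179352825856. Using exponentiation by squaring, this requires 6 multiplications. The key idea: if the exponent is even, square the half-power; if odd, multiply by the base once.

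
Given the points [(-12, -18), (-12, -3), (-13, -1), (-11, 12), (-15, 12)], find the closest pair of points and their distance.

Computing all pairwise distances among 5 points:

d((-12, -18), (-12, -3)) = 15.0
d((-12, -18), (-13, -1)) = 17.0294
d((-12, -18), (-11, 12)) = 30.0167
d((-12, -18), (-15, 12)) = 30.1496
d((-12, -3), (-13, -1)) = 2.2361 <-- minimum
d((-12, -3), (-11, 12)) = 15.0333
d((-12, -3), (-15, 12)) = 15.2971
d((-13, -1), (-11, 12)) = 13.1529
d((-13, -1), (-15, 12)) = 13.1529
d((-11, 12), (-15, 12)) = 4.0

Closest pair: (-12, -3) and (-13, -1) with distance 2.2361

The closest pair is (-12, -3) and (-13, -1) with Euclidean distance 2.2361. For 5 points, brute-force pairwise comparison is shown above. For large n, the divide-and-conquer algorithm (sort by x, recurse on halves, check the dividing strip) achieves O(n log n).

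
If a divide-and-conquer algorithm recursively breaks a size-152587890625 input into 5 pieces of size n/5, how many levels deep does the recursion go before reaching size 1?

For divide and conquer with division factor 5:

Problem sizes at each level:
Level 0: 152587890625
Level 1: 30517578125
Level 2: 6103515625
Level 3: 1220703125
Level 4: 244140625
Level 5: 48828125
Level 6: 9765625
Level 7: 1953125
Level 8: 390625
Level 9: 78125
Level 10: 15625
Level 11: 3125
Level 12: 625
Level 13: 125
Level 14: 25
Level 15: 5
Level 16: 1

The root is level 0 and the size-1 base case is level 16 (the tree spans levels 0 through 16, i.e. 17 levels counting the root), so the depth is the number of divisions: log_5(152587890625) = 16

The recursion tree depth is log_5(152587890625) = 16. At each level, the problem size is divided by 5, so it takes 16 divisions to reduce to a base case of size 1. The algorithm makes 5 recursive calls at each level.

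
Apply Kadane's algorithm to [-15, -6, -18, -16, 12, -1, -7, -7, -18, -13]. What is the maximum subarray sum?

Using Kadane's algorithm on [-15, -6, -18, -16, 12, -1, -7, -7, -18, -13]:

Scanning through the array:
Position 1 (value -6): max_ending_here = -6, max_so_far = -6
Position 2 (value -18): max_ending_here = -18, max_so_far = -6
Position 3 (value -16): max_ending_here = -16, max_so_far = -6
Position 4 (value 12): max_ending_here = 12, max_so_far = 12
Position 5 (value -1): max_ending_here = 11, max_so_far = 12
Position 6 (value -7): max_ending_here = 4, max_so_far = 12
Position 7 (value -7): max_ending_here = -3, max_so_far = 12
Position 8 (value -18): max_ending_here = -18, max_so_far = 12
Position 9 (value -13): max_ending_here = -13, max_so_far = 12

Maximum subarray: [12]
Maximum sum: 12

The maximum subarray is [12] with sum 12. This subarray runs from index 4 to index 4.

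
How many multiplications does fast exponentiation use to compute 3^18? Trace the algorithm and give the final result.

Computing 3^18 by squaring (build up from 3^1; each line after the first costs one multiplication):

3^1 = 3
3^2 = (3^1)^2 = 3^2 = 9
3^4 = (3^2)^2 = 9^2 = 81
3^8 = (3^4)^2 = 81^2 = 6561
3^9 = 3 * 3^8 = 3 * 6561 = 19683
3^18 = (3^9)^2 = 19683^2 = 387420489

Result: 387420489
Multiplications needed: 5 (5 lines after 3^1)

3^18 = 387420489. Using exponentiation by squaring, this requires 5 multiplications. The key idea: if the exponent is even, square the half-power; if odd, multiply by the base once.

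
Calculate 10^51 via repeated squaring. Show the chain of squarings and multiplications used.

Computing 10^51 by squaring (build up from 10^1; each line after the first costs one multiplication):

10^1 = 10
10^2 = (10^1)^2 = 10^2 = 100
10^3 = 10 * 10^2 = 10 * 100 = 1000
10^6 = (10^3)^2 = 1000^2 = 1000000
10^12 = (10^6)^2 = 1000000^2 = 1000000000000
10^24 = (10^12)^2 = 1000000000000^2 = 1000000000000000000000000
10^25 = 10 * 10^24 = 10 * 1000000000000000000000000 = 10000000000000000000000000
10^50 = (10^25)^2 = 10000000000000000000000000^2 = 100000000000000000000000000000000000000000000000000
10^51 = 10 * 10^50 = 10 * 100000000000000000000000000000000000000000000000000 = 1000000000000000000000000000000000000000000000000000

Result: 1000000000000000000000000000000000000000000000000000
Multiplications needed: 8 (8 lines after 10^1)

10^51 = 1000000000000000000000000000000000000000000000000000. Using exponentiation by squaring, this requires 8 multiplications. The key idea: if the exponent is even, square the half-power; if odd, multiply by the base once.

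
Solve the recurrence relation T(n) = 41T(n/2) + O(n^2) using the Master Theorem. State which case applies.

Master Theorem for T(n) = 41T(n/2) + O(n^2):

a = 41, b = 2, c = 2
log_b(a) = log_2(41) = 5.3576

Case 1: c = 2 < log_2(41) = 5.3576
T(n) = O(n^(log_2 41))

For T(n) = 41T(n/2) + O(n^2): log_2(41) = 5.3576. This is Case 1 of the Master Theorem (c < log_b(a), work dominated by leaves), giving O(n^(log_2 41)).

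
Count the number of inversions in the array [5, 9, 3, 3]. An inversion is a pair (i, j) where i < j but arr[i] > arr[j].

Finding inversions in [5, 9, 3, 3]:

(0, 2): arr[0]=5 > arr[2]=3
(0, 3): arr[0]=5 > arr[3]=3
(1, 2): arr[1]=9 > arr[2]=3
(1, 3): arr[1]=9 > arr[3]=3

Total inversions: 4

The array has 4 inversion(s): (0,2), (0,3), (1,2), (1,3). Each pair (i,j) satisfies i < j and arr[i] > arr[j].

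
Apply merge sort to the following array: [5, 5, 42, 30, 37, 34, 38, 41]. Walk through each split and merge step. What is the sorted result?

Merge sort trace:

Split: [5, 5, 42, 30, 37, 34, 38, 41] -> [5, 5, 42, 30] and [37, 34, 38, 41]
  Split: [5, 5, 42, 30] -> [5, 5] and [42, 30]
    Split: [5, 5] -> [5] and [5]
    Merge: [5] + [5] -> [5, 5]
    Split: [42, 30] -> [42] and [30]
    Merge: [42] + [30] -> [30, 42]
  Merge: [5, 5] + [30, 42] -> [5, 5, 30, 42]
  Split: [37, 34, 38, 41] -> [37, 34] and [38, 41]
    Split: [37, 34] -> [37] and [34]
    Merge: [37] + [34] -> [34, 37]
    Split: [38, 41] -> [38] and [41]
    Merge: [38] + [41] -> [38, 41]
  Merge: [34, 37] + [38, 41] -> [34, 37, 38, 41]
Merge: [5, 5, 30, 42] + [34, 37, 38, 41] -> [5, 5, 30, 34, 37, 38, 41, 42]

Final sorted array: [5, 5, 30, 34, 37, 38, 41, 42]

The merge sort proceeds by recursively splitting the array and merging sorted halves.
After all merges, the sorted array is [5, 5, 30, 34, 37, 38, 41, 42].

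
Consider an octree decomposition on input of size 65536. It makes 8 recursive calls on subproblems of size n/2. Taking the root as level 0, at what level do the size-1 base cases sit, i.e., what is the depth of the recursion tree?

For divide and conquer with division factor 2:

Problem sizes at each level:
Level 0: 65536
Level 1: 32768
Level 2: 16384
Level 3: 8192
Level 4: 4096
Level 5: 2048
Level 6: 1024
Level 7: 512
Level 8: 256
Level 9: 128
Level 10: 64
Level 11: 32
Level 12: 16
Level 13: 8
Level 14: 4
Level 15: 2
Level 16: 1

The root is level 0 and the size-1 base case is level 16 (the tree spans levels 0 through 16, i.e. 17 levels counting the root), so the depth is the number of divisions: log_2(65536) = 16

The recursion tree depth is log_2(65536) = 16. At each level, the problem size is divided by 2, so it takes 16 divisions to reduce to a base case of size 1. The algorithm makes 8 recursive calls at each level.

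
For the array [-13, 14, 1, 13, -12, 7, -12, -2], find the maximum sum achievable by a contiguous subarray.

Using Kadane's algorithm on [-13, 14, 1, 13, -12, 7, -12, -2]:

Scanning through the array:
Position 1 (value 14): max_ending_here = 14, max_so_far = 14
Position 2 (value 1): max_ending_here = 15, max_so_far = 15
Position 3 (value 13): max_ending_here = 28, max_so_far = 28
Position 4 (value -12): max_ending_here = 16, max_so_far = 28
Position 5 (value 7): max_ending_here = 23, max_so_far = 28
Position 6 (value -12): max_ending_here = 11, max_so_far = 28
Position 7 (value -2): max_ending_here = 9, max_so_far = 28

Maximum subarray: [14, 1, 13]
Maximum sum: 28

The maximum subarray is [14, 1, 13] with sum 28. This subarray runs from index 1 to index 3.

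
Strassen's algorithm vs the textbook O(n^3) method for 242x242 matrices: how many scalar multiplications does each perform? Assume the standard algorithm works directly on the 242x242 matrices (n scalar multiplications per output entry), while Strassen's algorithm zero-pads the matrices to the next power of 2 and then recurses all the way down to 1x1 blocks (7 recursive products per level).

Matrix multiplication for 242x242 matrices:

Strassen's algorithm requires power-of-2 dimensions. Pad 242x242 to 256x256 (next power of 2).

Standard algorithm: 242^3 = 14172488 multiplications
Strassen's algorithm: 7^(log2(256)) = 7^8 = 5764801 multiplications
Savings: 14172488 - 5764801 = 8407687 multiplications

Standard: 14172488 multiplications (242^3). Strassen: 5764801 multiplications (7^8, after padding to 256x256). Strassen reduces 8 recursive multiplications to 7 at each level.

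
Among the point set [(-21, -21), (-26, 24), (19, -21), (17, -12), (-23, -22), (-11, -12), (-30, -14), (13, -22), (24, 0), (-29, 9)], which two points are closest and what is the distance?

Computing all pairwise distances among 10 points:

d((-21, -21), (-26, 24)) = 45.2769
d((-21, -21), (19, -21)) = 40.0
d((-21, -21), (17, -12)) = 39.0512
d((-21, -21), (-23, -22)) = 2.2361 <-- minimum
d((-21, -21), (-11, -12)) = 13.4536
d((-21, -21), (-30, -14)) = 11.4018
d((-21, -21), (13, -22)) = 34.0147
d((-21, -21), (24, 0)) = 49.6588
d((-21, -21), (-29, 9)) = 31.0483
d((-26, 24), (19, -21)) = 63.6396
d((-26, 24), (17, -12)) = 56.0803
d((-26, 24), (-23, -22)) = 46.0977
d((-26, 24), (-11, -12)) = 39.0
d((-26, 24), (-30, -14)) = 38.2099
d((-26, 24), (13, -22)) = 60.3075
d((-26, 24), (24, 0)) = 55.4617
d((-26, 24), (-29, 9)) = 15.2971
d((19, -21), (17, -12)) = 9.2195
d((19, -21), (-23, -22)) = 42.0119
d((19, -21), (-11, -12)) = 31.3209
d((19, -21), (-30, -14)) = 49.4975
d((19, -21), (13, -22)) = 6.0828
d((19, -21), (24, 0)) = 21.587
d((19, -21), (-29, 9)) = 56.6039
d((17, -12), (-23, -22)) = 41.2311
d((17, -12), (-11, -12)) = 28.0
d((17, -12), (-30, -14)) = 47.0425
d((17, -12), (13, -22)) = 10.7703
d((17, -12), (24, 0)) = 13.8924
d((17, -12), (-29, 9)) = 50.5668
d((-23, -22), (-11, -12)) = 15.6205
d((-23, -22), (-30, -14)) = 10.6301
d((-23, -22), (13, -22)) = 36.0
d((-23, -22), (24, 0)) = 51.8941
d((-23, -22), (-29, 9)) = 31.5753
d((-11, -12), (-30, -14)) = 19.105
d((-11, -12), (13, -22)) = 26.0
d((-11, -12), (24, 0)) = 37.0
d((-11, -12), (-29, 9)) = 27.6586
d((-30, -14), (13, -22)) = 43.7379
d((-30, -14), (24, 0)) = 55.7853
d((-30, -14), (-29, 9)) = 23.0217
d((13, -22), (24, 0)) = 24.5967
d((13, -22), (-29, 9)) = 52.2015
d((24, 0), (-29, 9)) = 53.7587

Closest pair: (-21, -21) and (-23, -22) with distance 2.2361

The closest pair is (-21, -21) and (-23, -22) with Euclidean distance 2.2361. For 10 points, brute-force pairwise comparison is shown above. For large n, the divide-and-conquer algorithm (sort by x, recurse on halves, check the dividing strip) achieves O(n log n).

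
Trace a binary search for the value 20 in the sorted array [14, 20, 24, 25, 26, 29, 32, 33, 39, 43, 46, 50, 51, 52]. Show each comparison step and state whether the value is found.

Binary search for 20 in [14, 20, 24, 25, 26, 29, 32, 33, 39, 43, 46, 50, 51, 52]:

lo=0, hi=13, mid=6, arr[mid]=32 -> 32 > 20, search left half
lo=0, hi=5, mid=2, arr[mid]=24 -> 24 > 20, search left half
lo=0, hi=1, mid=0, arr[mid]=14 -> 14 < 20, search right half
lo=1, hi=1, mid=1, arr[mid]=20 -> Found target at index 1!

Binary search finds 20 at index 1 after 4 comparisons. The search repeatedly halves the search space by comparing with the middle element.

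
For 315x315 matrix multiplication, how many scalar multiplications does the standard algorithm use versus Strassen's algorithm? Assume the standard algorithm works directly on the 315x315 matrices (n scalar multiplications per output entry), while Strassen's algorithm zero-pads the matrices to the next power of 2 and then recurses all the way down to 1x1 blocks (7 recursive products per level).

Matrix multiplication for 315x315 matrices:

Strassen's algorithm requires power-of-2 dimensions. Pad 315x315 to 512x512 (next power of 2).

Standard algorithm: 315^3 = 31255875 multiplications
Strassen's algorithm: 7^(log2(512)) = 7^9 = 40353607 multiplications
Difference: 31255875 - 40353607 = -9097732 (Strassen uses MORE here due to padding overhead — for small or just-over-power-of-2 n, padding can outweigh the per-level savings)

Standard: 31255875 multiplications (315^3). Strassen: 40353607 multiplications (7^9, after padding to 512x512). Strassen reduces 8 recursive multiplications to 7 at each level.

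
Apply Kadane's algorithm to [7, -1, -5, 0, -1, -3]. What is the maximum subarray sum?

Using Kadane's algorithm on [7, -1, -5, 0, -1, -3]:

Scanning through the array:
Position 1 (value -1): max_ending_here = 6, max_so_far = 7
Position 2 (value -5): max_ending_here = 1, max_so_far = 7
Position 3 (value 0): max_ending_here = 1, max_so_far = 7
Position 4 (value -1): max_ending_here = 0, max_so_far = 7
Position 5 (value -3): max_ending_here = -3, max_so_far = 7

Maximum subarray: [7]
Maximum sum: 7

The maximum subarray is [7] with sum 7. This subarray runs from index 0 to index 0.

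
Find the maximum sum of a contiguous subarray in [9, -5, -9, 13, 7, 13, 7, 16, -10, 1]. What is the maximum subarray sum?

Using Kadane's algorithm on [9, -5, -9, 13, 7, 13, 7, 16, -10, 1]:

Scanning through the array:
Position 1 (value -5): max_ending_here = 4, max_so_far = 9
Position 2 (value -9): max_ending_here = -5, max_so_far = 9
Position 3 (value 13): max_ending_here = 13, max_so_far = 13
Position 4 (value 7): max_ending_here = 20, max_so_far = 20
Position 5 (value 13): max_ending_here = 33, max_so_far = 33
Position 6 (value 7): max_ending_here = 40, max_so_far = 40
Position 7 (value 16): max_ending_here = 56, max_so_far = 56
Position 8 (value -10): max_ending_here = 46, max_so_far = 56
Position 9 (value 1): max_ending_here = 47, max_so_far = 56

Maximum subarray: [13, 7, 13, 7, 16]
Maximum sum: 56

The maximum subarray is [13, 7, 13, 7, 16] with sum 56. This subarray runs from index 3 to index 7.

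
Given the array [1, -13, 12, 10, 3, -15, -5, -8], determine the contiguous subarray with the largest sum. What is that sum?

Using Kadane's algorithm on [1, -13, 12, 10, 3, -15, -5, -8]:

Scanning through the array:
Position 1 (value -13): max_ending_here = -12, max_so_far = 1
Position 2 (value 12): max_ending_here = 12, max_so_far = 12
Position 3 (value 10): max_ending_here = 22, max_so_far = 22
Position 4 (value 3): max_ending_here = 25, max_so_far = 25
Position 5 (value -15): max_ending_here = 10, max_so_far = 25
Position 6 (value -5): max_ending_here = 5, max_so_far = 25
Position 7 (value -8): max_ending_here = -3, max_so_far = 25

Maximum subarray: [12, 10, 3]
Maximum sum: 25

The maximum subarray is [12, 10, 3] with sum 25. This subarray runs from index 2 to index 4.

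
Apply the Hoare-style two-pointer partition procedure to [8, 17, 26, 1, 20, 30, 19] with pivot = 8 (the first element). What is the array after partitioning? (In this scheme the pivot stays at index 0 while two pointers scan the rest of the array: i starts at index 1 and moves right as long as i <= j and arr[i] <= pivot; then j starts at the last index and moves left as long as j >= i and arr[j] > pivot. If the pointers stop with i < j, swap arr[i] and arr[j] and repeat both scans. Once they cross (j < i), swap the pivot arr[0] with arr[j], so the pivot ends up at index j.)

Hoare-style two-pointer partition with pivot = 8:

Initial array: [8, 17, 26, 1, 20, 30, 19]

Pointers start at i = 1, j = 6.
i stops at index 1 (arr[1]=17 > 8), j stops at index 3 (arr[3]=1 <= 8): swap arr[1] and arr[3], array becomes [8, 1, 26, 17, 20, 30, 19]
i ends at 2, j ends at 1: the pointers have crossed (j < i), so scanning stops.

Swap pivot arr[0] with arr[1] to place pivot at position 1: [1, 8, 26, 17, 20, 30, 19]
Pivot position: 1

After partitioning with pivot 8, the array becomes [1, 8, 26, 17, 20, 30, 19]. The pivot is placed at index 1. All elements to the left of the pivot are <= 8, and all elements to the right are > 8.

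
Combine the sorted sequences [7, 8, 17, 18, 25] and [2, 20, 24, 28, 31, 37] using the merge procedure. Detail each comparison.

Merging process:

Compare 7 vs 2: take 2 from right. Merged: [2]
Compare 7 vs 20: take 7 from left. Merged: [2, 7]
Compare 8 vs 20: take 8 from left. Merged: [2, 7, 8]
Compare 17 vs 20: take 17 from left. Merged: [2, 7, 8, 17]
Compare 18 vs 20: take 18 from left. Merged: [2, 7, 8, 17, 18]
Compare 25 vs 20: take 20 from right. Merged: [2, 7, 8, 17, 18, 20]
Compare 25 vs 24: take 24 from right. Merged: [2, 7, 8, 17, 18, 20, 24]
Compare 25 vs 28: take 25 from left. Merged: [2, 7, 8, 17, 18, 20, 24, 25]
Append remaining from right: [28, 31, 37]. Merged: [2, 7, 8, 17, 18, 20, 24, 25, 28, 31, 37]

Final merged array: [2, 7, 8, 17, 18, 20, 24, 25, 28, 31, 37]
Total comparisons: 8

The merged array is [2, 7, 8, 17, 18, 20, 24, 25, 28, 31, 37], requiring 8 comparisons. The merge step runs in O(n) time where n is the total number of elements.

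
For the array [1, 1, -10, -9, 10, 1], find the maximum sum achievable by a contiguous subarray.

Using Kadane's algorithm on [1, 1, -10, -9, 10, 1]:

Scanning through the array:
Position 1 (value 1): max_ending_here = 2, max_so_far = 2
Position 2 (value -10): max_ending_here = -8, max_so_far = 2
Position 3 (value -9): max_ending_here = -9, max_so_far = 2
Position 4 (value 10): max_ending_here = 10, max_so_far = 10
Position 5 (value 1): max_ending_here = 11, max_so_far = 11

Maximum subarray: [10, 1]
Maximum sum: 11

The maximum subarray is [10, 1] with sum 11. This subarray runs from index 4 to index 5.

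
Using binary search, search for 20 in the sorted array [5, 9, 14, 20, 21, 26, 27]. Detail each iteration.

Binary search for 20 in [5, 9, 14, 20, 21, 26, 27]:

lo=0, hi=6, mid=3, arr[mid]=20 -> Found target at index 3!

Binary search finds 20 at index 3 after 1 comparisons. The search repeatedly halves the search space by comparing with the middle element.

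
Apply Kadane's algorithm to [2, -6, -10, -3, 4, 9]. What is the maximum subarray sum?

Using Kadane's algorithm on [2, -6, -10, -3, 4, 9]:

Scanning through the array:
Position 1 (value -6): max_ending_here = -4, max_so_far = 2
Position 2 (value -10): max_ending_here = -10, max_so_far = 2
Position 3 (value -3): max_ending_here = -3, max_so_far = 2
Position 4 (value 4): max_ending_here = 4, max_so_far = 4
Position 5 (value 9): max_ending_here = 13, max_so_far = 13

Maximum subarray: [4, 9]
Maximum sum: 13

The maximum subarray is [4, 9] with sum 13. This subarray runs from index 4 to index 5.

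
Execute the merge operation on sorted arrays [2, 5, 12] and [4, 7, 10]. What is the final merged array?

Merging process:

Compare 2 vs 4: take 2 from left. Merged: [2]
Compare 5 vs 4: take 4 from right. Merged: [2, 4]
Compare 5 vs 7: take 5 from left. Merged: [2, 4, 5]
Compare 12 vs 7: take 7 from right. Merged: [2, 4, 5, 7]
Compare 12 vs 10: take 10 from right. Merged: [2, 4, 5, 7, 10]
Append remaining from left: [12]. Merged: [2, 4, 5, 7, 10, 12]

Final merged array: [2, 4, 5, 7, 10, 12]
Total comparisons: 5

The merged array is [2, 4, 5, 7, 10, 12], requiring 5 comparisons. The merge step runs in O(n) time where n is the total number of elements.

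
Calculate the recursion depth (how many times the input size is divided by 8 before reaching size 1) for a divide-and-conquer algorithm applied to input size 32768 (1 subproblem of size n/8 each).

For divide and conquer with division factor 8:

Problem sizes at each level:
Level 0: 32768
Level 1: 4096
Level 2: 512
Level 3: 64
Level 4: 8
Level 5: 1

The root is level 0 and the size-1 base case is level 5 (the tree spans levels 0 through 5, i.e. 6 levels counting the root), so the depth is the number of divisions: log_8(32768) = 5

The recursion tree depth is log_8(32768) = 5. At each level, the problem size is divided by 8, so it takes 5 divisions to reduce to a base case of size 1. The algorithm makes 1 recursive call at each level.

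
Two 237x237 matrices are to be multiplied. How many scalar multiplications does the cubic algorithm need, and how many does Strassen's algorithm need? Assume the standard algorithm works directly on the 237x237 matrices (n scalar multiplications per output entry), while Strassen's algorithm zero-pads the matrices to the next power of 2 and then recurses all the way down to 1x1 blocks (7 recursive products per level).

Matrix multiplication for 237x237 matrices:

Strassen's algorithm requires power-of-2 dimensions. Pad 237x237 to 256x256 (next power of 2).

Standard algorithm: 237^3 = 13312053 multiplications
Strassen's algorithm: 7^(log2(256)) = 7^8 = 5764801 multiplications
Savings: 13312053 - 5764801 = 7547252 multiplications

Standard: 13312053 multiplications (237^3). Strassen: 5764801 multiplications (7^8, after padding to 256x256). Strassen reduces 8 recursive multiplications to 7 at each level.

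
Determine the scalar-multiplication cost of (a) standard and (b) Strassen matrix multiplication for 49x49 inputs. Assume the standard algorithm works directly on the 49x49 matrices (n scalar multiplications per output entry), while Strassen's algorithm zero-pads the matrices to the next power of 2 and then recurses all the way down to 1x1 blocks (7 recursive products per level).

Matrix multiplication for 49x49 matrices:

Strassen's algorithm requires power-of-2 dimensions. Pad 49x49 to 64x64 (next power of 2).

Standard algorithm: 49^3 = 117649 multiplications
Strassen's algorithm: 7^(log2(64)) = 7^6 = 117649 multiplications
Savings: 117649 - 117649 = 0 multiplications

Standard: 117649 multiplications (49^3). Strassen: 117649 multiplications (7^6, after padding to 64x64). Strassen reduces 8 recursive multiplications to 7 at each level.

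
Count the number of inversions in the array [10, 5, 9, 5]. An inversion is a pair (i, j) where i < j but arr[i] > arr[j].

Finding inversions in [10, 5, 9, 5]:

(0, 1): arr[0]=10 > arr[1]=5
(0, 2): arr[0]=10 > arr[2]=9
(0, 3): arr[0]=10 > arr[3]=5
(2, 3): arr[2]=9 > arr[3]=5

Total inversions: 4

The array has 4 inversion(s): (0,1), (0,2), (0,3), (2,3). Each pair (i,j) satisfies i < j and arr[i] > arr[j].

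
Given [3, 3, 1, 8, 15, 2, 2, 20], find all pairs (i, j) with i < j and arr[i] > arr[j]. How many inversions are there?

Finding inversions in [3, 3, 1, 8, 15, 2, 2, 20]:

(0, 2): arr[0]=3 > arr[2]=1
(0, 5): arr[0]=3 > arr[5]=2
(0, 6): arr[0]=3 > arr[6]=2
(1, 2): arr[1]=3 > arr[2]=1
(1, 5): arr[1]=3 > arr[5]=2
(1, 6): arr[1]=3 > arr[6]=2
(3, 5): arr[3]=8 > arr[5]=2
(3, 6): arr[3]=8 > arr[6]=2
(4, 5): arr[4]=15 > arr[5]=2
(4, 6): arr[4]=15 > arr[6]=2

Total inversions: 10

The array has 10 inversion(s): (0,2), (0,5), (0,6), (1,2), (1,5), (1,6), (3,5), (3,6), (4,5), (4,6). Each pair (i,j) satisfies i < j and arr[i] > arr[j].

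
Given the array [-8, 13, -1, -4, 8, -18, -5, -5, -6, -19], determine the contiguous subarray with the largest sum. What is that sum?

Using Kadane's algorithm on [-8, 13, -1, -4, 8, -18, -5, -5, -6, -19]:

Scanning through the array:
Position 1 (value 13): max_ending_here = 13, max_so_far = 13
Position 2 (value -1): max_ending_here = 12, max_so_far = 13
Position 3 (value -4): max_ending_here = 8, max_so_far = 13
Position 4 (value 8): max_ending_here = 16, max_so_far = 16
Position 5 (value -18): max_ending_here = -2, max_so_far = 16
Position 6 (value -5): max_ending_here = -5, max_so_far = 16
Position 7 (value -5): max_ending_here = -5, max_so_far = 16
Position 8 (value -6): max_ending_here = -6, max_so_far = 16
Position 9 (value -19): max_ending_here = -19, max_so_far = 16

Maximum subarray: [13, -1, -4, 8]
Maximum sum: 16

The maximum subarray is [13, -1, -4, 8] with sum 16. This subarray runs from index 1 to index 4.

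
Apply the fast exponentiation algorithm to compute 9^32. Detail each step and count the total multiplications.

Computing 9^32 by squaring (build up from 9^1; each line after the first costs one multiplication):

9^1 = 9
9^2 = (9^1)^2 = 9^2 = 81
9^4 = (9^2)^2 = 81^2 = 6561
9^8 = (9^4)^2 = 6561^2 = 43046721
9^16 = (9^8)^2 = 43046721^2 = 1853020188851841
9^32 = (9^16)^2 = 1853020188851841^2 = 3433683820292512484657849089281

Result: 3433683820292512484657849089281
Multiplications needed: 5 (5 lines after 9^1)

9^32 = 3433683820292512484657849089281. Using exponentiation by squaring, this requires 5 multiplications. The key idea: if the exponent is even, square the half-power; if odd, multiply by the base once.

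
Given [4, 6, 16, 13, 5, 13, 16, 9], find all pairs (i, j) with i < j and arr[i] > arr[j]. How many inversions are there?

Finding inversions in [4, 6, 16, 13, 5, 13, 16, 9]:

(1, 4): arr[1]=6 > arr[4]=5
(2, 3): arr[2]=16 > arr[3]=13
(2, 4): arr[2]=16 > arr[4]=5
(2, 5): arr[2]=16 > arr[5]=13
(2, 7): arr[2]=16 > arr[7]=9
(3, 4): arr[3]=13 > arr[4]=5
(3, 7): arr[3]=13 > arr[7]=9
(5, 7): arr[5]=13 > arr[7]=9
(6, 7): arr[6]=16 > arr[7]=9

Total inversions: 9

The array has 9 inversion(s): (1,4), (2,3), (2,4), (2,5), (2,7), (3,4), (3,7), (5,7), (6,7). Each pair (i,j) satisfies i < j and arr[i] > arr[j].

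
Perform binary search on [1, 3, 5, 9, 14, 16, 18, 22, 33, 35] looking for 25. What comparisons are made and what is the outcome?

Binary search for 25 in [1, 3, 5, 9, 14, 16, 18, 22, 33, 35]:

lo=0, hi=9, mid=4, arr[mid]=14 -> 14 < 25, search right half
lo=5, hi=9, mid=7, arr[mid]=22 -> 22 < 25, search right half
lo=8, hi=9, mid=8, arr[mid]=33 -> 33 > 25, search left half
lo=8 > hi=7, target 25 not found

Binary search determines that 25 is not in the array after 3 comparisons. The search space was exhausted without finding the target.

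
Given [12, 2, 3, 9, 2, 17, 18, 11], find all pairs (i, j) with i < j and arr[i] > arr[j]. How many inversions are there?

Finding inversions in [12, 2, 3, 9, 2, 17, 18, 11]:

(0, 1): arr[0]=12 > arr[1]=2
(0, 2): arr[0]=12 > arr[2]=3
(0, 3): arr[0]=12 > arr[3]=9
(0, 4): arr[0]=12 > arr[4]=2
(0, 7): arr[0]=12 > arr[7]=11
(2, 4): arr[2]=3 > arr[4]=2
(3, 4): arr[3]=9 > arr[4]=2
(5, 7): arr[5]=17 > arr[7]=11
(6, 7): arr[6]=18 > arr[7]=11

Total inversions: 9

The array has 9 inversion(s): (0,1), (0,2), (0,3), (0,4), (0,7), (2,4), (3,4), (5,7), (6,7). Each pair (i,j) satisfies i < j and arr[i] > arr[j].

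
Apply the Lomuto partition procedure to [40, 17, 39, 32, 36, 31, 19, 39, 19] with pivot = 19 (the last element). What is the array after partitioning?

Lomuto partition with pivot = 19:

Initial array: [40, 17, 39, 32, 36, 31, 19, 39, 19]

arr[0]=40 > 19: no swap
arr[1]=17 <= 19: swap with position 0, array becomes [17, 40, 39, 32, 36, 31, 19, 39, 19]
arr[2]=39 > 19: no swap
arr[3]=32 > 19: no swap
arr[4]=36 > 19: no swap
arr[5]=31 > 19: no swap
arr[6]=19 <= 19: swap with position 1, array becomes [17, 19, 39, 32, 36, 31, 40, 39, 19]
arr[7]=39 > 19: no swap

Place pivot at position 2: [17, 19, 19, 32, 36, 31, 40, 39, 39]
Pivot position: 2

After partitioning with pivot 19, the array becomes [17, 19, 19, 32, 36, 31, 40, 39, 39]. The pivot is placed at index 2. All elements to the left of the pivot are <= 19, and all elements to the right are > 19.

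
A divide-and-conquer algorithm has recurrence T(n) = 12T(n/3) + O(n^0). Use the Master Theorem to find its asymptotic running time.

Master Theorem for T(n) = 12T(n/3) + O(n^0):

a = 12, b = 3, c = 0
log_b(a) = log_3(12) = 2.2619

Case 1: c = 0 < log_3(12) = 2.2619
T(n) = O(n^(log_3 12))

For T(n) = 12T(n/3) + O(n^0): log_3(12) = 2.2619. This is Case 1 of the Master Theorem (c < log_b(a), work dominated by leaves), giving O(n^(log_3 12)).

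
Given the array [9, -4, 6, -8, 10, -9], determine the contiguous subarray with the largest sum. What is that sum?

Using Kadane's algorithm on [9, -4, 6, -8, 10, -9]:

Scanning through the array:
Position 1 (value -4): max_ending_here = 5, max_so_far = 9
Position 2 (value 6): max_ending_here = 11, max_so_far = 11
Position 3 (value -8): max_ending_here = 3, max_so_far = 11
Position 4 (value 10): max_ending_here = 13, max_so_far = 13
Position 5 (value -9): max_ending_here = 4, max_so_far = 13

Maximum subarray: [9, -4, 6, -8, 10]
Maximum sum: 13

The maximum subarray is [9, -4, 6, -8, 10] with sum 13. This subarray runs from index 0 to index 4.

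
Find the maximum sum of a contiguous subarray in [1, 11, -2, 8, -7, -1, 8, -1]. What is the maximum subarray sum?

Using Kadane's algorithm on [1, 11, -2, 8, -7, -1, 8, -1]:

Scanning through the array:
Position 1 (value 11): max_ending_here = 12, max_so_far = 12
Position 2 (value -2): max_ending_here = 10, max_so_far = 12
Position 3 (value 8): max_ending_here = 18, max_so_far = 18
Position 4 (value -7): max_ending_here = 11, max_so_far = 18
Position 5 (value -1): max_ending_here = 10, max_so_far = 18
Position 6 (value 8): max_ending_here = 18, max_so_far = 18
Position 7 (value -1): max_ending_here = 17, max_so_far = 18

Maximum subarray: [1, 11, -2, 8]
Maximum sum: 18

The maximum subarray is [1, 11, -2, 8] with sum 18. This subarray runs from index 0 to index 3.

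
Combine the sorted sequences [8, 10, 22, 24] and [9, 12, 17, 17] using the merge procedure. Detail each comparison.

Merging process:

Compare 8 vs 9: take 8 from left. Merged: [8]
Compare 10 vs 9: take 9 from right. Merged: [8, 9]
Compare 10 vs 12: take 10 from left. Merged: [8, 9, 10]
Compare 22 vs 12: take 12 from right. Merged: [8, 9, 10, 12]
Compare 22 vs 17: take 17 from right. Merged: [8, 9, 10, 12, 17]
Compare 22 vs 17: take 17 from right. Merged: [8, 9, 10, 12, 17, 17]
Append remaining from left: [22, 24]. Merged: [8, 9, 10, 12, 17, 17, 22, 24]

Final merged array: [8, 9, 10, 12, 17, 17, 22, 24]
Total comparisons: 6

The merged array is [8, 9, 10, 12, 17, 17, 22, 24], requiring 6 comparisons. The merge step runs in O(n) time where n is the total number of elements.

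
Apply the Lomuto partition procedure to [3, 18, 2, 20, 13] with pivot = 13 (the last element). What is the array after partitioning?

Lomuto partition with pivot = 13:

Initial array: [3, 18, 2, 20, 13]

arr[0]=3 <= 13: swap with position 0, array becomes [3, 18, 2, 20, 13]
arr[1]=18 > 13: no swap
arr[2]=2 <= 13: swap with position 1, array becomes [3, 2, 18, 20, 13]
arr[3]=20 > 13: no swap

Place pivot at position 2: [3, 2, 13, 20, 18]
Pivot position: 2

After partitioning with pivot 13, the array becomes [3, 2, 13, 20, 18]. The pivot is placed at index 2. All elements to the left of the pivot are <= 13, and all elements to the right are > 13.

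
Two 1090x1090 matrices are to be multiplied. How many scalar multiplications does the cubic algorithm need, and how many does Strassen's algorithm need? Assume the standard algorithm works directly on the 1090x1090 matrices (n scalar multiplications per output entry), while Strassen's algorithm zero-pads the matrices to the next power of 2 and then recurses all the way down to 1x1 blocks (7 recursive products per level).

Matrix multiplication for 1090x1090 matrices:

Strassen's algorithm requires power-of-2 dimensions. Pad 1090x1090 to 2048x2048 (next power of 2).

Standard algorithm: 1090^3 = 1295029000 multiplications
Strassen's algorithm: 7^(log2(2048)) = 7^11 = 1977326743 multiplications
Difference: 1295029000 - 1977326743 = -682297743 (Strassen uses MORE here due to padding overhead — for small or just-over-power-of-2 n, padding can outweigh the per-level savings)

Standard: 1295029000 multiplications (1090^3). Strassen: 1977326743 multiplications (7^11, after padding to 2048x2048). Strassen reduces 8 recursive multiplications to 7 at each level.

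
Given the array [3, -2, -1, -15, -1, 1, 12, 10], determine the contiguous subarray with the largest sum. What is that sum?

Using Kadane's algorithm on [3, -2, -1, -15, -1, 1, 12, 10]:

Scanning through the array:
Position 1 (value -2): max_ending_here = 1, max_so_far = 3
Position 2 (value -1): max_ending_here = 0, max_so_far = 3
Position 3 (value -15): max_ending_here = -15, max_so_far = 3
Position 4 (value -1): max_ending_here = -1, max_so_far = 3
Position 5 (value 1): max_ending_here = 1, max_so_far = 3
Position 6 (value 12): max_ending_here = 13, max_so_far = 13
Position 7 (value 10): max_ending_here = 23, max_so_far = 23

Maximum subarray: [1, 12, 10]
Maximum sum: 23

The maximum subarray is [1, 12, 10] with sum 23. This subarray runs from index 5 to index 7.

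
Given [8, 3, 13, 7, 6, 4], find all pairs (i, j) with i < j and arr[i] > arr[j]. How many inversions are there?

Finding inversions in [8, 3, 13, 7, 6, 4]:

(0, 1): arr[0]=8 > arr[1]=3
(0, 3): arr[0]=8 > arr[3]=7
(0, 4): arr[0]=8 > arr[4]=6
(0, 5): arr[0]=8 > arr[5]=4
(2, 3): arr[2]=13 > arr[3]=7
(2, 4): arr[2]=13 > arr[4]=6
(2, 5): arr[2]=13 > arr[5]=4
(3, 4): arr[3]=7 > arr[4]=6
(3, 5): arr[3]=7 > arr[5]=4
(4, 5): arr[4]=6 > arr[5]=4

Total inversions: 10

The array has 10 inversion(s): (0,1), (0,3), (0,4), (0,5), (2,3), (2,4), (2,5), (3,4), (3,5), (4,5). Each pair (i,j) satisfies i < j and arr[i] > arr[j].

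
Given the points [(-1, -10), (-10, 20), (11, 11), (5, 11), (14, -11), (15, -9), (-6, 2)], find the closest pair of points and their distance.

Computing all pairwise distances among 7 points:

d((-1, -10), (-10, 20)) = 31.3209
d((-1, -10), (11, 11)) = 24.1868
d((-1, -10), (5, 11)) = 21.8403
d((-1, -10), (14, -11)) = 15.0333
d((-1, -10), (15, -9)) = 16.0312
d((-1, -10), (-6, 2)) = 13.0
d((-10, 20), (11, 11)) = 22.8473
d((-10, 20), (5, 11)) = 17.4929
d((-10, 20), (14, -11)) = 39.2046
d((-10, 20), (15, -9)) = 38.2884
d((-10, 20), (-6, 2)) = 18.4391
d((11, 11), (5, 11)) = 6.0
d((11, 11), (14, -11)) = 22.2036
d((11, 11), (15, -9)) = 20.3961
d((11, 11), (-6, 2)) = 19.2354
d((5, 11), (14, -11)) = 23.7697
d((5, 11), (15, -9)) = 22.3607
d((5, 11), (-6, 2)) = 14.2127
d((14, -11), (15, -9)) = 2.2361 <-- minimum
d((14, -11), (-6, 2)) = 23.8537
d((15, -9), (-6, 2)) = 23.7065

Closest pair: (14, -11) and (15, -9) with distance 2.2361

The closest pair is (14, -11) and (15, -9) with Euclidean distance 2.2361. For 7 points, brute-force pairwise comparison is shown above. For large n, the divide-and-conquer algorithm (sort by x, recurse on halves, check the dividing strip) achieves O(n log n).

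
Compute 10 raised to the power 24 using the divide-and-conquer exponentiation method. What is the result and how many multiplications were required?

Computing 10^24 by squaring (build up from 10^1; each line after the first costs one multiplication):

10^1 = 10
10^2 = (10^1)^2 = 10^2 = 100
10^3 = 10 * 10^2 = 10 * 100 = 1000
10^6 = (10^3)^2 = 1000^2 = 1000000
10^12 = (10^6)^2 = 1000000^2 = 1000000000000
10^24 = (10^12)^2 = 1000000000000^2 = 1000000000000000000000000

Result: 1000000000000000000000000
Multiplications needed: 5 (5 lines after 10^1)

10^24 = 1000000000000000000000000. Using exponentiation by squaring, this requires 5 multiplications. The key idea: if the exponent is even, square the half-power; if odd, multiply by the base once.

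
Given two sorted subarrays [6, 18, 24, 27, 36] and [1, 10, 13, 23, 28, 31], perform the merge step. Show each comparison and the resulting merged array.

Merging process:

Compare 6 vs 1: take 1 from right. Merged: [1]
Compare 6 vs 10: take 6 from left. Merged: [1, 6]
Compare 18 vs 10: take 10 from right. Merged: [1, 6, 10]
Compare 18 vs 13: take 13 from right. Merged: [1, 6, 10, 13]
Compare 18 vs 23: take 18 from left. Merged: [1, 6, 10, 13, 18]
Compare 24 vs 23: take 23 from right. Merged: [1, 6, 10, 13, 18, 23]
Compare 24 vs 28: take 24 from left. Merged: [1, 6, 10, 13, 18, 23, 24]
Compare 27 vs 28: take 27 from left. Merged: [1, 6, 10, 13, 18, 23, 24, 27]
Compare 36 vs 28: take 28 from right. Merged: [1, 6, 10, 13, 18, 23, 24, 27, 28]
Compare 36 vs 31: take 31 from right. Merged: [1, 6, 10, 13, 18, 23, 24, 27, 28, 31]
Append remaining from left: [36]. Merged: [1, 6, 10, 13, 18, 23, 24, 27, 28, 31, 36]

Final merged array: [1, 6, 10, 13, 18, 23, 24, 27, 28, 31, 36]
Total comparisons: 10

The merged array is [1, 6, 10, 13, 18, 23, 24, 27, 28, 31, 36], requiring 10 comparisons. The merge step runs in O(n) time where n is the total number of elements.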